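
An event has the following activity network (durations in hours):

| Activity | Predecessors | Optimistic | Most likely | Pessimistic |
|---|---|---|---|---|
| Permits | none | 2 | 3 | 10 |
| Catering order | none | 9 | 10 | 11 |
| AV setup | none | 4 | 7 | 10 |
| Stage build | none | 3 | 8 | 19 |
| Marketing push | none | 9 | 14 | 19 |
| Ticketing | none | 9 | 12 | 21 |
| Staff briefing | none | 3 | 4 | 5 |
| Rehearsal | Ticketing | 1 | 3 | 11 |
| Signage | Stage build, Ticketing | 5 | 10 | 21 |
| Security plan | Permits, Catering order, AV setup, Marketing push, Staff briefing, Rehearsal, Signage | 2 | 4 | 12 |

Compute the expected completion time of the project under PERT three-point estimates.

29 hours

te_Permits = (2 + 4·3 + 10)/6 = 24/6 = 4
te_Catering order = (9 + 4·10 + 11)/6 = 60/6 = 10
te_AV setup = (4 + 4·7 + 10)/6 = 42/6 = 7
te_Stage build = (3 + 4·8 + 19)/6 = 54/6 = 9
te_Marketing push = (9 + 4·14 + 19)/6 = 84/6 = 14
te_Ticketing = (9 + 4·12 + 21)/6 = 78/6 = 13
te_Staff briefing = (3 + 4·4 + 5)/6 = 24/6 = 4
te_Rehearsal = (1 + 4·3 + 11)/6 = 24/6 = 4
te_Signage = (5 + 4·10 + 21)/6 = 66/6 = 11
te_Security plan = (2 + 4·4 + 12)/6 = 30/6 = 5

Forward pass:
ES_Permits = 0; EF_Permits = 4
ES_Catering order = 0; EF_Catering order = 10
ES_AV setup = 0; EF_AV setup = 7
ES_Stage build = 0; EF_Stage build = 9
ES_Marketing push = 0; EF_Marketing push = 14
ES_Ticketing = 0; EF_Ticketing = 13
ES_Staff briefing = 0; EF_Staff briefing = 4
ES_Rehearsal = 13; EF_Rehearsal = 13+4 = 17
ES_Signage = max(EF_Stage build=9, EF_Ticketing=13) = 13; EF_Signage = 13+11 = 24
ES_Security plan = max(EF_Permits=4, EF_Catering order=10, EF_AV setup=7, EF_Marketing push=14, EF_Staff briefing=4, EF_Rehearsal=17, EF_Signage=24) = 24; EF_Security plan = 24+5 = 29
Expected project duration μ = 29 hours. Critical path: Ticketing → Signage → Security plan.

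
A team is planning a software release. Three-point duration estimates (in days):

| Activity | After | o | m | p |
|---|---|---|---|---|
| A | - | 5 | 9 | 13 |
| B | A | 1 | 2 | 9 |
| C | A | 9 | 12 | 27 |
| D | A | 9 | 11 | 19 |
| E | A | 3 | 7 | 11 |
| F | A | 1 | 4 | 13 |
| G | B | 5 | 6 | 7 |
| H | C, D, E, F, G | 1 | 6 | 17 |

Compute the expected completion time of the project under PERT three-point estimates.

te_A = (5 + 4·9 + 13)/6 = 54/6 = 9
te_B = (1 + 4·2 + 9)/6 = 18/6 = 3
te_C = (9 + 4·12 + 27)/6 = 84/6 = 14
te_D = (9 + 4·11 + 19)/6 = 72/6 = 12
te_E = (3 + 4·7 + 11)/6 = 42/6 = 7
te_F = (1 + 4·4 + 13)/6 = 30/6 = 5
te_G = (5 + 4·6 + 7)/6 = 36/6 = 6
te_H = (1 + 4·6 + 17)/6 = 42/6 = 7

Forward pass:
ES_A = 0; EF_A = 9
ES_B = 9; EF_B = 9+3 = 12
ES_C = 9; EF_C = 9+14 = 23
ES_D = 9; EF_D = 9+12 = 21
ES_E = 9; EF_E = 9+7 = 16
ES_F = 9; EF_F = 9+5 = 14
ES_G = 12; EF_G = 12+6 = 18
ES_H = max(EF_C=23, EF_D=21, EF_E=16, EF_F=14, EF_G=18) = 23; EF_H = 23+7 = 30
Expected project duration μ = 30 days. Critical path: A → C → H.

30 days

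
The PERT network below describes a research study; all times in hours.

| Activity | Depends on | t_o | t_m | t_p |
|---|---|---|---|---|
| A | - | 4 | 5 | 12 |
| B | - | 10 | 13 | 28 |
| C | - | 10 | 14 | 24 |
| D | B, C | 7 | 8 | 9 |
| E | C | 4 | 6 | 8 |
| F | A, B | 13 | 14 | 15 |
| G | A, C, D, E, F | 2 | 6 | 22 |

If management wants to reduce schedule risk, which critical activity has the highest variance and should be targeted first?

te_A = (4 + 4·5 + 12)/6 = 36/6 = 6; σ²_A = ((12−4)/6)² = 1.778
te_B = (10 + 4·13 + 28)/6 = 90/6 = 15; σ²_B = ((28−10)/6)² = 9.000
te_C = (10 + 4·14 + 24)/6 = 90/6 = 15; σ²_C = ((24−10)/6)² = 5.444
te_D = (7 + 4·8 + 9)/6 = 48/6 = 8; σ²_D = ((9−7)/6)² = 0.111
te_E = (4 + 4·6 + 8)/6 = 36/6 = 6; σ²_E = ((8−4)/6)² = 0.444
te_F = (13 + 4·14 + 15)/6 = 84/6 = 14; σ²_F = ((15−13)/6)² = 0.111
te_G = (2 + 4·6 + 22)/6 = 48/6 = 8; σ²_G = ((22−2)/6)² = 11.111

Forward pass:
ES_A = 0; EF_A = 6
ES_B = 0; EF_B = 15
ES_C = 0; EF_C = 15
ES_D = max(EF_B=15, EF_C=15) = 15; EF_D = 15+8 = 23
ES_E = 15; EF_E = 15+6 = 21
ES_F = max(EF_A=6, EF_B=15) = 15; EF_F = 15+14 = 29
ES_G = max(EF_A=6, EF_C=15, EF_D=23, EF_E=21, EF_F=29) = 29; EF_G = 29+8 = 37
Expected project duration μ = 37 hours. Critical path: B → F → G.

Variances on critical path: σ²_B=9.000, σ²_F=0.111, σ²_G=11.111.
Largest is σ²_G = 11.111.

G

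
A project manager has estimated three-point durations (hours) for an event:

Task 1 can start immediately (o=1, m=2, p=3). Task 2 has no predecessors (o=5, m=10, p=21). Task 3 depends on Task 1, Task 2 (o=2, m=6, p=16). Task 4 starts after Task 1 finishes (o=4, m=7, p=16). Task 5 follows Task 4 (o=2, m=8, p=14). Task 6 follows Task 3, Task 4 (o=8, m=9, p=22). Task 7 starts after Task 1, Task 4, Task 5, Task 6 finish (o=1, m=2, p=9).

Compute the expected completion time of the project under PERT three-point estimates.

32 hours

te_Task 1 = (1 + 4·2 + 3)/6 = 12/6 = 2
te_Task 2 = (5 + 4·10 + 21)/6 = 66/6 = 11
te_Task 3 = (2 + 4·6 + 16)/6 = 42/6 = 7
te_Task 4 = (4 + 4·7 + 16)/6 = 48/6 = 8
te_Task 5 = (2 + 4·8 + 14)/6 = 48/6 = 8
te_Task 6 = (8 + 4·9 + 22)/6 = 66/6 = 11
te_Task 7 = (1 + 4·2 + 9)/6 = 18/6 = 3

Forward pass:
ES_Task 1 = 0; EF_Task 1 = 2
ES_Task 2 = 0; EF_Task 2 = 11
ES_Task 3 = max(EF_Task 1=2, EF_Task 2=11) = 11; EF_Task 3 = 11+7 = 18
ES_Task 4 = 2; EF_Task 4 = 2+8 = 10
ES_Task 5 = 10; EF_Task 5 = 10+8 = 18
ES_Task 6 = max(EF_Task 3=18, EF_Task 4=10) = 18; EF_Task 6 = 18+11 = 29
ES_Task 7 = max(EF_Task 1=2, EF_Task 4=10, EF_Task 5=18, EF_Task 6=29) = 29; EF_Task 7 = 29+3 = 32
Expected project duration μ = 32 hours. Critical path: Task 2 → Task 3 → Task 6 → Task 7.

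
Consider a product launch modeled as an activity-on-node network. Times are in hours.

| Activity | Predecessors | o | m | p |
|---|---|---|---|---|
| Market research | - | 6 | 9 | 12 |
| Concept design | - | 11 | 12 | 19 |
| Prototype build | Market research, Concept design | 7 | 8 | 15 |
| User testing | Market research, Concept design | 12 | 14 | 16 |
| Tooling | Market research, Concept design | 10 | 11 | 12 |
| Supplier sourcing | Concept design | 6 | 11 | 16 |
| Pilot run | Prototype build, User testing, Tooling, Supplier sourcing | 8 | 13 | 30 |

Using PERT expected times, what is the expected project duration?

42 hours

te_Market research = (6 + 4·9 + 12)/6 = 54/6 = 9
te_Concept design = (11 + 4·12 + 19)/6 = 78/6 = 13
te_Prototype build = (7 + 4·8 + 15)/6 = 54/6 = 9
te_User testing = (12 + 4·14 + 16)/6 = 84/6 = 14
te_Tooling = (10 + 4·11 + 12)/6 = 66/6 = 11
te_Supplier sourcing = (6 + 4·11 + 16)/6 = 66/6 = 11
te_Pilot run = (8 + 4·13 + 30)/6 = 90/6 = 15

Forward pass:
ES_Market research = 0; EF_Market research = 9
ES_Concept design = 0; EF_Concept design = 13
ES_Prototype build = max(EF_Market research=9, EF_Concept design=13) = 13; EF_Prototype build = 13+9 = 22
ES_User testing = max(EF_Market research=9, EF_Concept design=13) = 13; EF_User testing = 13+14 = 27
ES_Tooling = max(EF_Market research=9, EF_Concept design=13) = 13; EF_Tooling = 13+11 = 24
ES_Supplier sourcing = 13; EF_Supplier sourcing = 13+11 = 24
ES_Pilot run = max(EF_Prototype build=22, EF_User testing=27, EF_Tooling=24, EF_Supplier sourcing=24) = 27; EF_Pilot run = 27+15 = 42
Expected project duration μ = 42 hours. Critical path: Concept design → User testing → Pilot run.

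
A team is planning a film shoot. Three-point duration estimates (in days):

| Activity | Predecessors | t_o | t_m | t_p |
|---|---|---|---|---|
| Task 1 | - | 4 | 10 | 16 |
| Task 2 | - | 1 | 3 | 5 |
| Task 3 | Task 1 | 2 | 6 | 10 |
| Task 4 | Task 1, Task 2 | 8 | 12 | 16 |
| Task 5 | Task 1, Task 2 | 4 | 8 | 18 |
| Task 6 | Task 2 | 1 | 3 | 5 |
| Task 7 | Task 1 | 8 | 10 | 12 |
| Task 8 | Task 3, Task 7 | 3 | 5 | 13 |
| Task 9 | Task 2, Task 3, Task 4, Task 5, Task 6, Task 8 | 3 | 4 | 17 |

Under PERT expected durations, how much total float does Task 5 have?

te_Task 1 = (4 + 4·10 + 16)/6 = 60/6 = 10
te_Task 2 = (1 + 4·3 + 5)/6 = 18/6 = 3
te_Task 3 = (2 + 4·6 + 10)/6 = 36/6 = 6
te_Task 4 = (8 + 4·12 + 16)/6 = 72/6 = 12
te_Task 5 = (4 + 4·8 + 18)/6 = 54/6 = 9
te_Task 6 = (1 + 4·3 + 5)/6 = 18/6 = 3
te_Task 7 = (8 + 4·10 + 12)/6 = 60/6 = 10
te_Task 8 = (3 + 4·5 + 13)/6 = 36/6 = 6
te_Task 9 = (3 + 4·4 + 17)/6 = 36/6 = 6

Forward pass:
ES_Task 1 = 0; EF_Task 1 = 10
ES_Task 2 = 0; EF_Task 2 = 3
ES_Task 3 = 10; EF_Task 3 = 10+6 = 16
ES_Task 4 = max(EF_Task 1=10, EF_Task 2=3) = 10; EF_Task 4 = 10+12 = 22
ES_Task 5 = max(EF_Task 1=10, EF_Task 2=3) = 10; EF_Task 5 = 10+9 = 19
ES_Task 6 = 3; EF_Task 6 = 3+3 = 6
ES_Task 7 = 10; EF_Task 7 = 10+10 = 20
ES_Task 8 = max(EF_Task 3=16, EF_Task 7=20) = 20; EF_Task 8 = 20+6 = 26
ES_Task 9 = max(EF_Task 2=3, EF_Task 3=16, EF_Task 4=22, EF_Task 5=19, EF_Task 6=6, EF_Task 8=26) = 26; EF_Task 9 = 26+6 = 32
Expected project duration μ = 32 days. Critical path: Task 1 → Task 7 → Task 8 → Task 9.

Backward pass:
LF_Task 9 = 32; LS_Task 9 = 32−6 = 26
LF_Task 8 = LS_Task 9 = 26; LS_Task 8 = 26−6 = 20
LF_Task 7 = LS_Task 8 = 20; LS_Task 7 = 20−10 = 10
LF_Task 6 = LS_Task 9 = 26; LS_Task 6 = 26−3 = 23
LF_Task 5 = LS_Task 9 = 26; LS_Task 5 = 26−9 = 17
LF_Task 4 = LS_Task 9 = 26; LS_Task 4 = 26−12 = 14
LF_Task 3 = min(LS_Task 8=20, LS_Task 9=26) = 20; LS_Task 3 = 20−6 = 14
LF_Task 2 = min(LS_Task 4=14, LS_Task 5=17, LS_Task 6=23, LS_Task 9=26) = 14; LS_Task 2 = 14−3 = 11
LF_Task 1 = min(LS_Task 3=14, LS_Task 4=14, LS_Task 5=17, LS_Task 7=10) = 10; LS_Task 1 = 10−10 = 0
Slack_Task 5 = LS_Task 5 − ES_Task 5 = 17 − 10 = 7

7 days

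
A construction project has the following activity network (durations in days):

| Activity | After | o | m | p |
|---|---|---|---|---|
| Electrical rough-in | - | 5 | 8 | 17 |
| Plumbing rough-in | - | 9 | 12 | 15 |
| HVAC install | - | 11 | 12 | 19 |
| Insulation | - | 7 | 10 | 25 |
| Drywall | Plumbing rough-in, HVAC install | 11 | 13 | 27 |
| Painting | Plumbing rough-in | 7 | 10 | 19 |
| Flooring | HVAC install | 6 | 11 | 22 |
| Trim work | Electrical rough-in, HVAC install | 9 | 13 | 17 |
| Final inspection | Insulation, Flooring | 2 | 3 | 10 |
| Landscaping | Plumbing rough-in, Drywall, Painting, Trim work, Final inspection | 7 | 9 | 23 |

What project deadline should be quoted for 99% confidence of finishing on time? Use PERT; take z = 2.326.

49.8 days

te_Electrical rough-in = (5 + 4·8 + 17)/6 = 54/6 = 9; σ²_Electrical rough-in = ((17−5)/6)² = 4.000
te_Plumbing rough-in = (9 + 4·12 + 15)/6 = 72/6 = 12; σ²_Plumbing rough-in = ((15−9)/6)² = 1.000
te_HVAC install = (11 + 4·12 + 19)/6 = 78/6 = 13; σ²_HVAC install = ((19−11)/6)² = 1.778
te_Insulation = (7 + 4·10 + 25)/6 = 72/6 = 12; σ²_Insulation = ((25−7)/6)² = 9.000
te_Drywall = (11 + 4·13 + 27)/6 = 90/6 = 15; σ²_Drywall = ((27−11)/6)² = 7.111
te_Painting = (7 + 4·10 + 19)/6 = 66/6 = 11; σ²_Painting = ((19−7)/6)² = 4.000
te_Flooring = (6 + 4·11 + 22)/6 = 72/6 = 12; σ²_Flooring = ((22−6)/6)² = 7.111
te_Trim work = (9 + 4·13 + 17)/6 = 78/6 = 13; σ²_Trim work = ((17−9)/6)² = 1.778
te_Final inspection = (2 + 4·3 + 10)/6 = 24/6 = 4; σ²_Final inspection = ((10−2)/6)² = 1.778
te_Landscaping = (7 + 4·9 + 23)/6 = 66/6 = 11; σ²_Landscaping = ((23−7)/6)² = 7.111

Forward pass:
ES_Electrical rough-in = 0; EF_Electrical rough-in = 9
ES_Plumbing rough-in = 0; EF_Plumbing rough-in = 12
ES_HVAC install = 0; EF_HVAC install = 13
ES_Insulation = 0; EF_Insulation = 12
ES_Drywall = max(EF_Plumbing rough-in=12, EF_HVAC install=13) = 13; EF_Drywall = 13+15 = 28
ES_Painting = 12; EF_Painting = 12+11 = 23
ES_Flooring = 13; EF_Flooring = 13+12 = 25
ES_Trim work = max(EF_Electrical rough-in=9, EF_HVAC install=13) = 13; EF_Trim work = 13+13 = 26
ES_Final inspection = max(EF_Insulation=12, EF_Flooring=25) = 25; EF_Final inspection = 25+4 = 29
ES_Landscaping = max(EF_Plumbing rough-in=12, EF_Drywall=28, EF_Painting=23, EF_Trim work=26, EF_Final inspection=29) = 29; EF_Landscaping = 29+11 = 40
Expected project duration μ = 40 days. Critical path: HVAC install → Flooring → Final inspection → Landscaping.

Variance along critical path = 1.778 + 7.111 + 1.778 + 7.111 = 17.778; σ = 4.216 days.
D = μ + z·σ = 40 + 2.326·4.216 = 49.8 days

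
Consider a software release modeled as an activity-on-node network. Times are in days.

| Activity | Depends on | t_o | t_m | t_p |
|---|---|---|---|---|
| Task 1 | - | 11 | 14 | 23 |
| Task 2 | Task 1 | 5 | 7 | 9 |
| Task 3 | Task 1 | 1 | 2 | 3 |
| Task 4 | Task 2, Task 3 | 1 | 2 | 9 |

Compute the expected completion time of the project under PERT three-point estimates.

te_Task 1 = (11 + 4·14 + 23)/6 = 90/6 = 15
te_Task 2 = (5 + 4·7 + 9)/6 = 42/6 = 7
te_Task 3 = (1 + 4·2 + 3)/6 = 12/6 = 2
te_Task 4 = (1 + 4·2 + 9)/6 = 18/6 = 3

Forward pass:
ES_Task 1 = 0; EF_Task 1 = 15
ES_Task 2 = 15; EF_Task 2 = 15+7 = 22
ES_Task 3 = 15; EF_Task 3 = 15+2 = 17
ES_Task 4 = max(EF_Task 2=22, EF_Task 3=17) = 22; EF_Task 4 = 22+3 = 25
Expected project duration μ = 25 days. Critical path: Task 1 → Task 2 → Task 4.

25 days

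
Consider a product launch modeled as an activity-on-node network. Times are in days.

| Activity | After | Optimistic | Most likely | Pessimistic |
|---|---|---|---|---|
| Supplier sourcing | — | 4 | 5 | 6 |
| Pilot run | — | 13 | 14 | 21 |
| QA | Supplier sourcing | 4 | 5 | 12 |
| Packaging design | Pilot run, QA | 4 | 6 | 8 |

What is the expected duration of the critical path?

te_Supplier sourcing = (4 + 4·5 + 6)/6 = 30/6 = 5
te_Pilot run = (13 + 4·14 + 21)/6 = 90/6 = 15
te_QA = (4 + 4·5 + 12)/6 = 36/6 = 6
te_Packaging design = (4 + 4·6 + 8)/6 = 36/6 = 6

Forward pass:
ES_Supplier sourcing = 0; EF_Supplier sourcing = 5
ES_Pilot run = 0; EF_Pilot run = 15
ES_QA = 5; EF_QA = 5+6 = 11
ES_Packaging design = max(EF_Pilot run=15, EF_QA=11) = 15; EF_Packaging design = 15+6 = 21
Expected project duration μ = 21 days. Critical path: Pilot run → Packaging design.

21 days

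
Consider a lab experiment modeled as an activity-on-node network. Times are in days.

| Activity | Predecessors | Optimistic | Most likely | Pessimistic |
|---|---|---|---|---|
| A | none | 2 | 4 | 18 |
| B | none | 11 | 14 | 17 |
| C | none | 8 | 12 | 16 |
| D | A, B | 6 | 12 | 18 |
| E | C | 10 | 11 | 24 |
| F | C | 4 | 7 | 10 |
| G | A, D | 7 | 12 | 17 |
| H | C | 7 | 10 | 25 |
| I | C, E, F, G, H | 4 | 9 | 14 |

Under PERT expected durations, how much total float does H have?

14 days

te_A = (2 + 4·4 + 18)/6 = 36/6 = 6
te_B = (11 + 4·14 + 17)/6 = 84/6 = 14
te_C = (8 + 4·12 + 16)/6 = 72/6 = 12
te_D = (6 + 4·12 + 18)/6 = 72/6 = 12
te_E = (10 + 4·11 + 24)/6 = 78/6 = 13
te_F = (4 + 4·7 + 10)/6 = 42/6 = 7
te_G = (7 + 4·12 + 17)/6 = 72/6 = 12
te_H = (7 + 4·10 + 25)/6 = 72/6 = 12
te_I = (4 + 4·9 + 14)/6 = 54/6 = 9

Forward pass:
ES_A = 0; EF_A = 6
ES_B = 0; EF_B = 14
ES_C = 0; EF_C = 12
ES_D = max(EF_A=6, EF_B=14) = 14; EF_D = 14+12 = 26
ES_E = 12; EF_E = 12+13 = 25
ES_F = 12; EF_F = 12+7 = 19
ES_G = max(EF_A=6, EF_D=26) = 26; EF_G = 26+12 = 38
ES_H = 12; EF_H = 12+12 = 24
ES_I = max(EF_C=12, EF_E=25, EF_F=19, EF_G=38, EF_H=24) = 38; EF_I = 38+9 = 47
Expected project duration μ = 47 days. Critical path: B → D → G → I.

Backward pass:
LF_I = 47; LS_I = 47−9 = 38
LF_H = LS_I = 38; LS_H = 38−12 = 26
LF_G = LS_I = 38; LS_G = 38−12 = 26
LF_F = LS_I = 38; LS_F = 38−7 = 31
LF_E = LS_I = 38; LS_E = 38−13 = 25
LF_D = LS_G = 26; LS_D = 26−12 = 14
LF_C = min(LS_E=25, LS_F=31, LS_H=26, LS_I=38) = 25; LS_C = 25−12 = 13
LF_B = LS_D = 14; LS_B = 14−14 = 0
LF_A = min(LS_D=14, LS_G=26) = 14; LS_A = 14−6 = 8
Slack_H = LS_H − ES_H = 26 − 12 = 14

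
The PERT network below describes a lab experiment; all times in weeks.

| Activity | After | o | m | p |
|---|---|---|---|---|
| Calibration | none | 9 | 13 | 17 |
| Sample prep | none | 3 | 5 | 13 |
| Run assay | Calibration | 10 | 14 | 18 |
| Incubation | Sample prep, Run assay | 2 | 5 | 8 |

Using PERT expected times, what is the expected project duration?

te_Calibration = (9 + 4·13 + 17)/6 = 78/6 = 13
te_Sample prep = (3 + 4·5 + 13)/6 = 36/6 = 6
te_Run assay = (10 + 4·14 + 18)/6 = 84/6 = 14
te_Incubation = (2 + 4·5 + 8)/6 = 30/6 = 5

Forward pass:
ES_Calibration = 0; EF_Calibration = 13
ES_Sample prep = 0; EF_Sample prep = 6
ES_Run assay = 13; EF_Run assay = 13+14 = 27
ES_Incubation = max(EF_Sample prep=6, EF_Run assay=27) = 27; EF_Incubation = 27+5 = 32
Expected project duration μ = 32 weeks. Critical path: Calibration → Run assay → Incubation.

32 weeks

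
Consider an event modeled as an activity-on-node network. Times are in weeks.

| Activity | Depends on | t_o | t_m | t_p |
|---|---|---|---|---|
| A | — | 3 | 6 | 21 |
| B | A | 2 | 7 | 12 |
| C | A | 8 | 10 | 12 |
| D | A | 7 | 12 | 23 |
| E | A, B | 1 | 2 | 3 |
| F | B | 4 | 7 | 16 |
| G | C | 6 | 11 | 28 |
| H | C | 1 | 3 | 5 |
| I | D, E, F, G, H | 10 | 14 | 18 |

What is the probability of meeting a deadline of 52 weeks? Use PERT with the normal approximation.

te_A = (3 + 4·6 + 21)/6 = 48/6 = 8; σ²_A = ((21−3)/6)² = 9.000
te_B = (2 + 4·7 + 12)/6 = 42/6 = 7; σ²_B = ((12−2)/6)² = 2.778
te_C = (8 + 4·10 + 12)/6 = 60/6 = 10; σ²_C = ((12−8)/6)² = 0.444
te_D = (7 + 4·12 + 23)/6 = 78/6 = 13; σ²_D = ((23−7)/6)² = 7.111
te_E = (1 + 4·2 + 3)/6 = 12/6 = 2; σ²_E = ((3−1)/6)² = 0.111
te_F = (4 + 4·7 + 16)/6 = 48/6 = 8; σ²_F = ((16−4)/6)² = 4.000
te_G = (6 + 4·11 + 28)/6 = 78/6 = 13; σ²_G = ((28−6)/6)² = 13.444
te_H = (1 + 4·3 + 5)/6 = 18/6 = 3; σ²_H = ((5−1)/6)² = 0.444
te_I = (10 + 4·14 + 18)/6 = 84/6 = 14; σ²_I = ((18−10)/6)² = 1.778

Forward pass:
ES_A = 0; EF_A = 8
ES_B = 8; EF_B = 8+7 = 15
ES_C = 8; EF_C = 8+10 = 18
ES_D = 8; EF_D = 8+13 = 21
ES_E = max(EF_A=8, EF_B=15) = 15; EF_E = 15+2 = 17
ES_F = 15; EF_F = 15+8 = 23
ES_G = 18; EF_G = 18+13 = 31
ES_H = 18; EF_H = 18+3 = 21
ES_I = max(EF_D=21, EF_E=17, EF_F=23, EF_G=31, EF_H=21) = 31; EF_I = 31+14 = 45
Expected project duration μ = 45 weeks. Critical path: A → C → G → I.

Variance along critical path = 9.000 + 0.444 + 13.444 + 1.778 = 24.667; σ = √24.667 = 4.967 weeks.
Z = (52 − 45) / 4.967 = 1.409
P(T ≤ 52) = Φ(1.409) ≈ 0.921

0.921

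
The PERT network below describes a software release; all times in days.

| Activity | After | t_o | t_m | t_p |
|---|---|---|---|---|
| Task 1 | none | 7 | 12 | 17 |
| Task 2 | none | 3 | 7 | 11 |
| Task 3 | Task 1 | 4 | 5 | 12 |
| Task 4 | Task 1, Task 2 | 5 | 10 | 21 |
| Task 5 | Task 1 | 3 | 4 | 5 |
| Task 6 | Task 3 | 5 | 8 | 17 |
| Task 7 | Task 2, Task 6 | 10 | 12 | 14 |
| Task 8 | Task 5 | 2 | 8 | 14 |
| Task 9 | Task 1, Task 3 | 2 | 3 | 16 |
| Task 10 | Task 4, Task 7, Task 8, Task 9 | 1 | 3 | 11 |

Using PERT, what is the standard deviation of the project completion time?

3.43 days

te_Task 1 = (7 + 4·12 + 17)/6 = 72/6 = 12; σ²_Task 1 = ((17−7)/6)² = 2.778
te_Task 2 = (3 + 4·7 + 11)/6 = 42/6 = 7; σ²_Task 2 = ((11−3)/6)² = 1.778
te_Task 3 = (4 + 4·5 + 12)/6 = 36/6 = 6; σ²_Task 3 = ((12−4)/6)² = 1.778
te_Task 4 = (5 + 4·10 + 21)/6 = 66/6 = 11; σ²_Task 4 = ((21−5)/6)² = 7.111
te_Task 5 = (3 + 4·4 + 5)/6 = 24/6 = 4; σ²_Task 5 = ((5−3)/6)² = 0.111
te_Task 6 = (5 + 4·8 + 17)/6 = 54/6 = 9; σ²_Task 6 = ((17−5)/6)² = 4.000
te_Task 7 = (10 + 4·12 + 14)/6 = 72/6 = 12; σ²_Task 7 = ((14−10)/6)² = 0.444
te_Task 8 = (2 + 4·8 + 14)/6 = 48/6 = 8; σ²_Task 8 = ((14−2)/6)² = 4.000
te_Task 9 = (2 + 4·3 + 16)/6 = 30/6 = 5; σ²_Task 9 = ((16−2)/6)² = 5.444
te_Task 10 = (1 + 4·3 + 11)/6 = 24/6 = 4; σ²_Task 10 = ((11−1)/6)² = 2.778

Forward pass:
ES_Task 1 = 0; EF_Task 1 = 12
ES_Task 2 = 0; EF_Task 2 = 7
ES_Task 3 = 12; EF_Task 3 = 12+6 = 18
ES_Task 4 = max(EF_Task 1=12, EF_Task 2=7) = 12; EF_Task 4 = 12+11 = 23
ES_Task 5 = 12; EF_Task 5 = 12+4 = 16
ES_Task 6 = 18; EF_Task 6 = 18+9 = 27
ES_Task 7 = max(EF_Task 2=7, EF_Task 6=27) = 27; EF_Task 7 = 27+12 = 39
ES_Task 8 = 16; EF_Task 8 = 16+8 = 24
ES_Task 9 = max(EF_Task 1=12, EF_Task 3=18) = 18; EF_Task 9 = 18+5 = 23
ES_Task 10 = max(EF_Task 4=23, EF_Task 7=39, EF_Task 8=24, EF_Task 9=23) = 39; EF_Task 10 = 39+4 = 43
Expected project duration μ = 43 days. Critical path: Task 1 → Task 3 → Task 6 → Task 7 → Task 10.

Variance along critical path = 2.778 + 1.778 + 4.000 + 0.444 + 2.778 = 11.778
σ = √11.778 = 3.432 days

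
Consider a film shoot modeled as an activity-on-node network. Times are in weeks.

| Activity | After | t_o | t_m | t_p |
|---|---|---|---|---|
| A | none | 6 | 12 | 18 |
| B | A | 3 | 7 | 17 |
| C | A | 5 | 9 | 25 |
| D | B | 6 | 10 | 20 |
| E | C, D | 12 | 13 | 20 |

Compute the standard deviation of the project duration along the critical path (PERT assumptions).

te_A = (6 + 4·12 + 18)/6 = 72/6 = 12; σ²_A = ((18−6)/6)² = 4.000
te_B = (3 + 4·7 + 17)/6 = 48/6 = 8; σ²_B = ((17−3)/6)² = 5.444
te_C = (5 + 4·9 + 25)/6 = 66/6 = 11; σ²_C = ((25−5)/6)² = 11.111
te_D = (6 + 4·10 + 20)/6 = 66/6 = 11; σ²_D = ((20−6)/6)² = 5.444
te_E = (12 + 4·13 + 20)/6 = 84/6 = 14; σ²_E = ((20−12)/6)² = 1.778

Forward pass:
ES_A = 0; EF_A = 12
ES_B = 12; EF_B = 12+8 = 20
ES_C = 12; EF_C = 12+11 = 23
ES_D = 20; EF_D = 20+11 = 31
ES_E = max(EF_C=23, EF_D=31) = 31; EF_E = 31+14 = 45
Expected project duration μ = 45 weeks. Critical path: A → B → D → E.

Variance along critical path = 4.000 + 5.444 + 5.444 + 1.778 = 16.667
σ = √16.667 = 4.082 weeks

4.08 weeks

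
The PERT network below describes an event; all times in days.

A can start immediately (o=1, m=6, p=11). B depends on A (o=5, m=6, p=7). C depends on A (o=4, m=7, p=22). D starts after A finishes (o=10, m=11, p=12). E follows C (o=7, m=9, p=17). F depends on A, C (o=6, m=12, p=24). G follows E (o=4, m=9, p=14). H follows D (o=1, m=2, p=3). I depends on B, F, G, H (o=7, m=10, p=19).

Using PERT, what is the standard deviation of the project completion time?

4.62 days

te_A = (1 + 4·6 + 11)/6 = 36/6 = 6; σ²_A = ((11−1)/6)² = 2.778
te_B = (5 + 4·6 + 7)/6 = 36/6 = 6; σ²_B = ((7−5)/6)² = 0.111
te_C = (4 + 4·7 + 22)/6 = 54/6 = 9; σ²_C = ((22−4)/6)² = 9.000
te_D = (10 + 4·11 + 12)/6 = 66/6 = 11; σ²_D = ((12−10)/6)² = 0.111
te_E = (7 + 4·9 + 17)/6 = 60/6 = 10; σ²_E = ((17−7)/6)² = 2.778
te_F = (6 + 4·12 + 24)/6 = 78/6 = 13; σ²_F = ((24−6)/6)² = 9.000
te_G = (4 + 4·9 + 14)/6 = 54/6 = 9; σ²_G = ((14−4)/6)² = 2.778
te_H = (1 + 4·2 + 3)/6 = 12/6 = 2; σ²_H = ((3−1)/6)² = 0.111
te_I = (7 + 4·10 + 19)/6 = 66/6 = 11; σ²_I = ((19−7)/6)² = 4.000

Forward pass:
ES_A = 0; EF_A = 6
ES_B = 6; EF_B = 6+6 = 12
ES_C = 6; EF_C = 6+9 = 15
ES_D = 6; EF_D = 6+11 = 17
ES_E = 15; EF_E = 15+10 = 25
ES_F = max(EF_A=6, EF_C=15) = 15; EF_F = 15+13 = 28
ES_G = 25; EF_G = 25+9 = 34
ES_H = 17; EF_H = 17+2 = 19
ES_I = max(EF_B=12, EF_F=28, EF_G=34, EF_H=19) = 34; EF_I = 34+11 = 45
Expected project duration μ = 45 days. Critical path: A → C → E → G → I.

Variance along critical path = 2.778 + 9.000 + 2.778 + 2.778 + 4.000 = 21.333
σ = √21.333 = 4.619 days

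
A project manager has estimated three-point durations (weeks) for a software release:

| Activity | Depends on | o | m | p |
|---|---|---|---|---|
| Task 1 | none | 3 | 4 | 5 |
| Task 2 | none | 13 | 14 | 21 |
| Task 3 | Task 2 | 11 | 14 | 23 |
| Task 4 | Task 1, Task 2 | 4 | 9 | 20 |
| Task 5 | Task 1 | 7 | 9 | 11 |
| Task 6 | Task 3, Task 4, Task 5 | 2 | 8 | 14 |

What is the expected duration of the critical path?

38 weeks

te_Task 1 = (3 + 4·4 + 5)/6 = 24/6 = 4
te_Task 2 = (13 + 4·14 + 21)/6 = 90/6 = 15
te_Task 3 = (11 + 4·14 + 23)/6 = 90/6 = 15
te_Task 4 = (4 + 4·9 + 20)/6 = 60/6 = 10
te_Task 5 = (7 + 4·9 + 11)/6 = 54/6 = 9
te_Task 6 = (2 + 4·8 + 14)/6 = 48/6 = 8

Forward pass:
ES_Task 1 = 0; EF_Task 1 = 4
ES_Task 2 = 0; EF_Task 2 = 15
ES_Task 3 = 15; EF_Task 3 = 15+15 = 30
ES_Task 4 = max(EF_Task 1=4, EF_Task 2=15) = 15; EF_Task 4 = 15+10 = 25
ES_Task 5 = 4; EF_Task 5 = 4+9 = 13
ES_Task 6 = max(EF_Task 3=30, EF_Task 4=25, EF_Task 5=13) = 30; EF_Task 6 = 30+8 = 38
Expected project duration μ = 38 weeks. Critical path: Task 2 → Task 3 → Task 6.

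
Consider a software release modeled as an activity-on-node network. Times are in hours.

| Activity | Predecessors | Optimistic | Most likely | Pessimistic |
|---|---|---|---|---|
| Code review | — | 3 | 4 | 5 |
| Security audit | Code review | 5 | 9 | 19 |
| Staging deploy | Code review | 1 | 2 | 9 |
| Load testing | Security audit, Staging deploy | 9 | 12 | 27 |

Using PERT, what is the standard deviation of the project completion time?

3.82 hours

te_Code review = (3 + 4·4 + 5)/6 = 24/6 = 4; σ²_Code review = ((5−3)/6)² = 0.111
te_Security audit = (5 + 4·9 + 19)/6 = 60/6 = 10; σ²_Security audit = ((19−5)/6)² = 5.444
te_Staging deploy = (1 + 4·2 + 9)/6 = 18/6 = 3; σ²_Staging deploy = ((9−1)/6)² = 1.778
te_Load testing = (9 + 4·12 + 27)/6 = 84/6 = 14; σ²_Load testing = ((27−9)/6)² = 9.000

Forward pass:
ES_Code review = 0; EF_Code review = 4
ES_Security audit = 4; EF_Security audit = 4+10 = 14
ES_Staging deploy = 4; EF_Staging deploy = 4+3 = 7
ES_Load testing = max(EF_Security audit=14, EF_Staging deploy=7) = 14; EF_Load testing = 14+14 = 28
Expected project duration μ = 28 hours. Critical path: Code review → Security audit → Load testing.

Variance along critical path = 0.111 + 5.444 + 9.000 = 14.556
σ = √14.556 = 3.815 hours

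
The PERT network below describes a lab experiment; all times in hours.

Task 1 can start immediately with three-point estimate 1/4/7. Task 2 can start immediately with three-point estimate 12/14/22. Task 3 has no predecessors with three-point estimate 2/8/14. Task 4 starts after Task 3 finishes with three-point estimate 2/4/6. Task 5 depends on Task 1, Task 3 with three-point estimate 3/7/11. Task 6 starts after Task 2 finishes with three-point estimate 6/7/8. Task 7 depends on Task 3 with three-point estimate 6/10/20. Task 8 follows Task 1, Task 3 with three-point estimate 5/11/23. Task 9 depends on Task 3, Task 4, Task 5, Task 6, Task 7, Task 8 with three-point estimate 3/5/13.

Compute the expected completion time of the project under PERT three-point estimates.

te_Task 1 = (1 + 4·4 + 7)/6 = 24/6 = 4
te_Task 2 = (12 + 4·14 + 22)/6 = 90/6 = 15
te_Task 3 = (2 + 4·8 + 14)/6 = 48/6 = 8
te_Task 4 = (2 + 4·4 + 6)/6 = 24/6 = 4
te_Task 5 = (3 + 4·7 + 11)/6 = 42/6 = 7
te_Task 6 = (6 + 4·7 + 8)/6 = 42/6 = 7
te_Task 7 = (6 + 4·10 + 20)/6 = 66/6 = 11
te_Task 8 = (5 + 4·11 + 23)/6 = 72/6 = 12
te_Task 9 = (3 + 4·5 + 13)/6 = 36/6 = 6

Forward pass:
ES_Task 1 = 0; EF_Task 1 = 4
ES_Task 2 = 0; EF_Task 2 = 15
ES_Task 3 = 0; EF_Task 3 = 8
ES_Task 4 = 8; EF_Task 4 = 8+4 = 12
ES_Task 5 = max(EF_Task 1=4, EF_Task 3=8) = 8; EF_Task 5 = 8+7 = 15
ES_Task 6 = 15; EF_Task 6 = 15+7 = 22
ES_Task 7 = 8; EF_Task 7 = 8+11 = 19
ES_Task 8 = max(EF_Task 1=4, EF_Task 3=8) = 8; EF_Task 8 = 8+12 = 20
ES_Task 9 = max(EF_Task 3=8, EF_Task 4=12, EF_Task 5=15, EF_Task 6=22, EF_Task 7=19, EF_Task 8=20) = 22; EF_Task 9 = 22+6 = 28
Expected project duration μ = 28 hours. Critical path: Task 2 → Task 6 → Task 9.

28 hours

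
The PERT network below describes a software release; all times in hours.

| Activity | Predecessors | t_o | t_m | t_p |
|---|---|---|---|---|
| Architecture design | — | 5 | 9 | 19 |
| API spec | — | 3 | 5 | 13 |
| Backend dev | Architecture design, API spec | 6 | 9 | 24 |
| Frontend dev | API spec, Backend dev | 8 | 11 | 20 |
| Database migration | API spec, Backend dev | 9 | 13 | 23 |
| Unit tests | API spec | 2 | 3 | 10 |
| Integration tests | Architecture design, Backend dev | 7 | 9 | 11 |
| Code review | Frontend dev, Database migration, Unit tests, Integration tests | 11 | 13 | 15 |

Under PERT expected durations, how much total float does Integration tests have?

5 hours

te_Architecture design = (5 + 4·9 + 19)/6 = 60/6 = 10
te_API spec = (3 + 4·5 + 13)/6 = 36/6 = 6
te_Backend dev = (6 + 4·9 + 24)/6 = 66/6 = 11
te_Frontend dev = (8 + 4·11 + 20)/6 = 72/6 = 12
te_Database migration = (9 + 4·13 + 23)/6 = 84/6 = 14
te_Unit tests = (2 + 4·3 + 10)/6 = 24/6 = 4
te_Integration tests = (7 + 4·9 + 11)/6 = 54/6 = 9
te_Code review = (11 + 4·13 + 15)/6 = 78/6 = 13

Forward pass:
ES_Architecture design = 0; EF_Architecture design = 10
ES_API spec = 0; EF_API spec = 6
ES_Backend dev = max(EF_Architecture design=10, EF_API spec=6) = 10; EF_Backend dev = 10+11 = 21
ES_Frontend dev = max(EF_API spec=6, EF_Backend dev=21) = 21; EF_Frontend dev = 21+12 = 33
ES_Database migration = max(EF_API spec=6, EF_Backend dev=21) = 21; EF_Database migration = 21+14 = 35
ES_Unit tests = 6; EF_Unit tests = 6+4 = 10
ES_Integration tests = max(EF_Architecture design=10, EF_Backend dev=21) = 21; EF_Integration tests = 21+9 = 30
ES_Code review = max(EF_Frontend dev=33, EF_Database migration=35, EF_Unit tests=10, EF_Integration tests=30) = 35; EF_Code review = 35+13 = 48
Expected project duration μ = 48 hours. Critical path: Architecture design → Backend dev → Database migration → Code review.

Backward pass:
LF_Code review = 48; LS_Code review = 48−13 = 35
LF_Integration tests = LS_Code review = 35; LS_Integration tests = 35−9 = 26
LF_Unit tests = LS_Code review = 35; LS_Unit tests = 35−4 = 31
LF_Database migration = LS_Code review = 35; LS_Database migration = 35−14 = 21
LF_Frontend dev = LS_Code review = 35; LS_Frontend dev = 35−12 = 23
LF_Backend dev = min(LS_Frontend dev=23, LS_Database migration=21, LS_Integration tests=26) = 21; LS_Backend dev = 21−11 = 10
LF_API spec = min(LS_Backend dev=10, LS_Frontend dev=23, LS_Database migration=21, LS_Unit tests=31) = 10; LS_API spec = 10−6 = 4
LF_Architecture design = min(LS_Backend dev=10, LS_Integration tests=26) = 10; LS_Architecture design = 10−10 = 0
Slack_Integration tests = LS_Integration tests − ES_Integration tests = 26 − 21 = 5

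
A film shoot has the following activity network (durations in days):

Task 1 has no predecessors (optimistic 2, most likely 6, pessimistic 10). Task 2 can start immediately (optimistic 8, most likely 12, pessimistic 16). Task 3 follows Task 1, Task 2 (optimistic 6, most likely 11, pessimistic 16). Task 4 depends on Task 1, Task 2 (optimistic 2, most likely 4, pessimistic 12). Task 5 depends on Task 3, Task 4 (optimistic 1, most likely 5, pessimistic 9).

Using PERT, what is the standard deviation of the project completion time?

te_Task 1 = (2 + 4·6 + 10)/6 = 36/6 = 6; σ²_Task 1 = ((10−2)/6)² = 1.778
te_Task 2 = (8 + 4·12 + 16)/6 = 72/6 = 12; σ²_Task 2 = ((16−8)/6)² = 1.778
te_Task 3 = (6 + 4·11 + 16)/6 = 66/6 = 11; σ²_Task 3 = ((16−6)/6)² = 2.778
te_Task 4 = (2 + 4·4 + 12)/6 = 30/6 = 5; σ²_Task 4 = ((12−2)/6)² = 2.778
te_Task 5 = (1 + 4·5 + 9)/6 = 30/6 = 5; σ²_Task 5 = ((9−1)/6)² = 1.778

Forward pass:
ES_Task 1 = 0; EF_Task 1 = 6
ES_Task 2 = 0; EF_Task 2 = 12
ES_Task 3 = max(EF_Task 1=6, EF_Task 2=12) = 12; EF_Task 3 = 12+11 = 23
ES_Task 4 = max(EF_Task 1=6, EF_Task 2=12) = 12; EF_Task 4 = 12+5 = 17
ES_Task 5 = max(EF_Task 3=23, EF_Task 4=17) = 23; EF_Task 5 = 23+5 = 28
Expected project duration μ = 28 days. Critical path: Task 2 → Task 3 → Task 5.

Variance along critical path = 1.778 + 2.778 + 1.778 = 6.333
σ = √6.333 = 2.517 days

2.52 days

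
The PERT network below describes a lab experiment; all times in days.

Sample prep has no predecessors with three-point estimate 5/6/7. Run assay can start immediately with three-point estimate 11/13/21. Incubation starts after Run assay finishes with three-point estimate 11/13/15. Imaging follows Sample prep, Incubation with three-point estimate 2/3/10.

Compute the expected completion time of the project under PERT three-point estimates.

te_Sample prep = (5 + 4·6 + 7)/6 = 36/6 = 6
te_Run assay = (11 + 4·13 + 21)/6 = 84/6 = 14
te_Incubation = (11 + 4·13 + 15)/6 = 78/6 = 13
te_Imaging = (2 + 4·3 + 10)/6 = 24/6 = 4

Forward pass:
ES_Sample prep = 0; EF_Sample prep = 6
ES_Run assay = 0; EF_Run assay = 14
ES_Incubation = 14; EF_Incubation = 14+13 = 27
ES_Imaging = max(EF_Sample prep=6, EF_Incubation=27) = 27; EF_Imaging = 27+4 = 31
Expected project duration μ = 31 days. Critical path: Run assay → Incubation → Imaging.

31 days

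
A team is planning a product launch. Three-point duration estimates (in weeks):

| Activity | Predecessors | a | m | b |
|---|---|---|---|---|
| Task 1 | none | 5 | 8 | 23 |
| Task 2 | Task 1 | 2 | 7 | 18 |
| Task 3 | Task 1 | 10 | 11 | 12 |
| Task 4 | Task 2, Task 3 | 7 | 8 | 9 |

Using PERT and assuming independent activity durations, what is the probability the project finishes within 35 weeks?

0.976

te_Task 1 = (5 + 4·8 + 23)/6 = 60/6 = 10; σ²_Task 1 = ((23−5)/6)² = 9.000
te_Task 2 = (2 + 4·7 + 18)/6 = 48/6 = 8; σ²_Task 2 = ((18−2)/6)² = 7.111
te_Task 3 = (10 + 4·11 + 12)/6 = 66/6 = 11; σ²_Task 3 = ((12−10)/6)² = 0.111
te_Task 4 = (7 + 4·8 + 9)/6 = 48/6 = 8; σ²_Task 4 = ((9−7)/6)² = 0.111

Forward pass:
ES_Task 1 = 0; EF_Task 1 = 10
ES_Task 2 = 10; EF_Task 2 = 10+8 = 18
ES_Task 3 = 10; EF_Task 3 = 10+11 = 21
ES_Task 4 = max(EF_Task 2=18, EF_Task 3=21) = 21; EF_Task 4 = 21+8 = 29
Expected project duration μ = 29 weeks. Critical path: Task 1 → Task 3 → Task 4.

Variance along critical path = 9.000 + 0.111 + 0.111 = 9.222; σ = √9.222 = 3.037 weeks.
Z = (35 − 29) / 3.037 = 1.976
P(T ≤ 35) = Φ(1.976) ≈ 0.976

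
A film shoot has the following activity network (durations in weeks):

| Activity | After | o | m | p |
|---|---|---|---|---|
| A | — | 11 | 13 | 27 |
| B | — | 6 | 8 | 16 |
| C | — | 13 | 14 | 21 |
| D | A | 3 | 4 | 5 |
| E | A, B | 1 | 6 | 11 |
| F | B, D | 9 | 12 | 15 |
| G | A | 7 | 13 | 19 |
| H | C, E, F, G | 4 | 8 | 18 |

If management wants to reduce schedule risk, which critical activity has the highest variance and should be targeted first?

A

te_A = (11 + 4·13 + 27)/6 = 90/6 = 15; σ²_A = ((27−11)/6)² = 7.111
te_B = (6 + 4·8 + 16)/6 = 54/6 = 9; σ²_B = ((16−6)/6)² = 2.778
te_C = (13 + 4·14 + 21)/6 = 90/6 = 15; σ²_C = ((21−13)/6)² = 1.778
te_D = (3 + 4·4 + 5)/6 = 24/6 = 4; σ²_D = ((5−3)/6)² = 0.111
te_E = (1 + 4·6 + 11)/6 = 36/6 = 6; σ²_E = ((11−1)/6)² = 2.778
te_F = (9 + 4·12 + 15)/6 = 72/6 = 12; σ²_F = ((15−9)/6)² = 1.000
te_G = (7 + 4·13 + 19)/6 = 78/6 = 13; σ²_G = ((19−7)/6)² = 4.000
te_H = (4 + 4·8 + 18)/6 = 54/6 = 9; σ²_H = ((18−4)/6)² = 5.444

Forward pass:
ES_A = 0; EF_A = 15
ES_B = 0; EF_B = 9
ES_C = 0; EF_C = 15
ES_D = 15; EF_D = 15+4 = 19
ES_E = max(EF_A=15, EF_B=9) = 15; EF_E = 15+6 = 21
ES_F = max(EF_B=9, EF_D=19) = 19; EF_F = 19+12 = 31
ES_G = 15; EF_G = 15+13 = 28
ES_H = max(EF_C=15, EF_E=21, EF_F=31, EF_G=28) = 31; EF_H = 31+9 = 40
Expected project duration μ = 40 weeks. Critical path: A → D → F → H.

Variances on critical path: σ²_A=7.111, σ²_D=0.111, σ²_F=1.000, σ²_H=5.444.
Largest is σ²_A = 7.111.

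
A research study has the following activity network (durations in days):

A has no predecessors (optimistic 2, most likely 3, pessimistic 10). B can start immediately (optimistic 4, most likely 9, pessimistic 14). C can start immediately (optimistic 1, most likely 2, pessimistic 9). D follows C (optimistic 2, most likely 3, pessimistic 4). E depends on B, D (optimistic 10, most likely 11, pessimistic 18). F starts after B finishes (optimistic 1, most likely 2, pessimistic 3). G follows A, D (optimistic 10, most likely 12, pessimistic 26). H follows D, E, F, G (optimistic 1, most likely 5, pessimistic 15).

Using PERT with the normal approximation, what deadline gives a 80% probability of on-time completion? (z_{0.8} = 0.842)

29.7 days

te_A = (2 + 4·3 + 10)/6 = 24/6 = 4; σ²_A = ((10−2)/6)² = 1.778
te_B = (4 + 4·9 + 14)/6 = 54/6 = 9; σ²_B = ((14−4)/6)² = 2.778
te_C = (1 + 4·2 + 9)/6 = 18/6 = 3; σ²_C = ((9−1)/6)² = 1.778
te_D = (2 + 4·3 + 4)/6 = 18/6 = 3; σ²_D = ((4−2)/6)² = 0.111
te_E = (10 + 4·11 + 18)/6 = 72/6 = 12; σ²_E = ((18−10)/6)² = 1.778
te_F = (1 + 4·2 + 3)/6 = 12/6 = 2; σ²_F = ((3−1)/6)² = 0.111
te_G = (10 + 4·12 + 26)/6 = 84/6 = 14; σ²_G = ((26−10)/6)² = 7.111
te_H = (1 + 4·5 + 15)/6 = 36/6 = 6; σ²_H = ((15−1)/6)² = 5.444

Forward pass:
ES_A = 0; EF_A = 4
ES_B = 0; EF_B = 9
ES_C = 0; EF_C = 3
ES_D = 3; EF_D = 3+3 = 6
ES_E = max(EF_B=9, EF_D=6) = 9; EF_E = 9+12 = 21
ES_F = 9; EF_F = 9+2 = 11
ES_G = max(EF_A=4, EF_D=6) = 6; EF_G = 6+14 = 20
ES_H = max(EF_D=6, EF_E=21, EF_F=11, EF_G=20) = 21; EF_H = 21+6 = 27
Expected project duration μ = 27 days. Critical path: B → E → H.

Variance along critical path = 2.778 + 1.778 + 5.444 = 10.000; σ = 3.162 days.
D = μ + z·σ = 27 + 0.842·3.162 = 29.7 days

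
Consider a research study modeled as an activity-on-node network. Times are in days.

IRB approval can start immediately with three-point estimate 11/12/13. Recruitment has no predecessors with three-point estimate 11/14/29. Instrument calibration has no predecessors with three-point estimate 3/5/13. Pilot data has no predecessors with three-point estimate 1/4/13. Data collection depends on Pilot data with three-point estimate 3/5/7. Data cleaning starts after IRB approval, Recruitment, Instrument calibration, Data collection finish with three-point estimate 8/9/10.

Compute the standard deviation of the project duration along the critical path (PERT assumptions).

te_IRB approval = (11 + 4·12 + 13)/6 = 72/6 = 12; σ²_IRB approval = ((13−11)/6)² = 0.111
te_Recruitment = (11 + 4·14 + 29)/6 = 96/6 = 16; σ²_Recruitment = ((29−11)/6)² = 9.000
te_Instrument calibration = (3 + 4·5 + 13)/6 = 36/6 = 6; σ²_Instrument calibration = ((13−3)/6)² = 2.778
te_Pilot data = (1 + 4·4 + 13)/6 = 30/6 = 5; σ²_Pilot data = ((13−1)/6)² = 4.000
te_Data collection = (3 + 4·5 + 7)/6 = 30/6 = 5; σ²_Data collection = ((7−3)/6)² = 0.444
te_Data cleaning = (8 + 4·9 + 10)/6 = 54/6 = 9; σ²_Data cleaning = ((10−8)/6)² = 0.111

Forward pass:
ES_IRB approval = 0; EF_IRB approval = 12
ES_Recruitment = 0; EF_Recruitment = 16
ES_Instrument calibration = 0; EF_Instrument calibration = 6
ES_Pilot data = 0; EF_Pilot data = 5
ES_Data collection = 5; EF_Data collection = 5+5 = 10
ES_Data cleaning = max(EF_IRB approval=12, EF_Recruitment=16, EF_Instrument calibration=6, EF_Data collection=10) = 16; EF_Data cleaning = 16+9 = 25
Expected project duration μ = 25 days. Critical path: Recruitment → Data cleaning.

Variance along critical path = 9.000 + 0.111 = 9.111
σ = √9.111 = 3.018 days

3.02 days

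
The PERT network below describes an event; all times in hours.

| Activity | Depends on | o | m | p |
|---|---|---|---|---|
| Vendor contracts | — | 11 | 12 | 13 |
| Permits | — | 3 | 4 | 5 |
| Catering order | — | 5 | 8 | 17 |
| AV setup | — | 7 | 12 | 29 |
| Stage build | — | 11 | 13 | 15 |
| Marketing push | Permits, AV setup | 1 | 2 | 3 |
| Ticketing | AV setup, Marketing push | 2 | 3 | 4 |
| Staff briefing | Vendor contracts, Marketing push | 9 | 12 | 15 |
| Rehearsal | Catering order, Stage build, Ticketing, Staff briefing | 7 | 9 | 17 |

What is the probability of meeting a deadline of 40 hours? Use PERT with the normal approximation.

te_Vendor contracts = (11 + 4·12 + 13)/6 = 72/6 = 12; σ²_Vendor contracts = ((13−11)/6)² = 0.111
te_Permits = (3 + 4·4 + 5)/6 = 24/6 = 4; σ²_Permits = ((5−3)/6)² = 0.111
te_Catering order = (5 + 4·8 + 17)/6 = 54/6 = 9; σ²_Catering order = ((17−5)/6)² = 4.000
te_AV setup = (7 + 4·12 + 29)/6 = 84/6 = 14; σ²_AV setup = ((29−7)/6)² = 13.444
te_Stage build = (11 + 4·13 + 15)/6 = 78/6 = 13; σ²_Stage build = ((15−11)/6)² = 0.444
te_Marketing push = (1 + 4·2 + 3)/6 = 12/6 = 2; σ²_Marketing push = ((3−1)/6)² = 0.111
te_Ticketing = (2 + 4·3 + 4)/6 = 18/6 = 3; σ²_Ticketing = ((4−2)/6)² = 0.111
te_Staff briefing = (9 + 4·12 + 15)/6 = 72/6 = 12; σ²_Staff briefing = ((15−9)/6)² = 1.000
te_Rehearsal = (7 + 4·9 + 17)/6 = 60/6 = 10; σ²_Rehearsal = ((17−7)/6)² = 2.778

Forward pass:
ES_Vendor contracts = 0; EF_Vendor contracts = 12
ES_Permits = 0; EF_Permits = 4
ES_Catering order = 0; EF_Catering order = 9
ES_AV setup = 0; EF_AV setup = 14
ES_Stage build = 0; EF_Stage build = 13
ES_Marketing push = max(EF_Permits=4, EF_AV setup=14) = 14; EF_Marketing push = 14+2 = 16
ES_Ticketing = max(EF_AV setup=14, EF_Marketing push=16) = 16; EF_Ticketing = 16+3 = 19
ES_Staff briefing = max(EF_Vendor contracts=12, EF_Marketing push=16) = 16; EF_Staff briefing = 16+12 = 28
ES_Rehearsal = max(EF_Catering order=9, EF_Stage build=13, EF_Ticketing=19, EF_Staff briefing=28) = 28; EF_Rehearsal = 28+10 = 38
Expected project duration μ = 38 hours. Critical path: AV setup → Marketing push → Staff briefing → Rehearsal.

Variance along critical path = 13.444 + 0.111 + 1.000 + 2.778 = 17.333; σ = √17.333 = 4.163 hours.
Z = (40 − 38) / 4.163 = 0.480
P(T ≤ 40) = Φ(0.480) ≈ 0.685

0.685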